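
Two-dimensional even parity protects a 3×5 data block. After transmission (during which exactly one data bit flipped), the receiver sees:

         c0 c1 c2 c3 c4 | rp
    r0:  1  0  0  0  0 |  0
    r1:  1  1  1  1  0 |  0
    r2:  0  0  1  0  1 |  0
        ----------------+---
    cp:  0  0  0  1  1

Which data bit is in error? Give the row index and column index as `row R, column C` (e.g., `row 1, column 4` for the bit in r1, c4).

row 0, column 1

Recompute each row's even parity and compare to rp:
  r0: data parity 1, sent rp 0 → mismatch
  r1: data parity 0, sent rp 0 → ok
  r2: data parity 0, sent rp 0 → ok
Recompute each column's even parity and compare to cp:
  c0: data parity 0, sent cp 0 → ok
  c1: data parity 1, sent cp 0 → mismatch
  c2: data parity 0, sent cp 0 → ok
  c3: data parity 1, sent cp 1 → ok
  c4: data parity 1, sent cp 1 → ok
Exactly one row (r0) and one column (c1) fail → the flipped bit is at their intersection.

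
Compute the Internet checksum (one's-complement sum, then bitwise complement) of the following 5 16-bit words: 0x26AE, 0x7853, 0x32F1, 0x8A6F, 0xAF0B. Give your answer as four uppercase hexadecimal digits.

One's-complement addition (fold any carry out of bit 15 back into bit 0):
  0x26AE + 0x7853 = 0x09F01
  0x9F01 + 0x32F1 = 0x0D1F2
  0xD1F2 + 0x8A6F = 0x15C61 → wrap carry → 0x5C62
  0x5C62 + 0xAF0B = 0x10B6D → wrap carry → 0x0B6E
One's-complement sum = 0x0B6E.
Checksum = ~0x0B6E & 0xFFFF = 0xF491.

F491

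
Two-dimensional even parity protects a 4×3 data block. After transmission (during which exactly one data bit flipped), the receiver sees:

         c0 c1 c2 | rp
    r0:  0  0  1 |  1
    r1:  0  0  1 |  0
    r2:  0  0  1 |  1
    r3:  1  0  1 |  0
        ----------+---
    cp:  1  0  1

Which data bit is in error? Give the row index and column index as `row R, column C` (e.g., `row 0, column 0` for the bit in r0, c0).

row 1, column 2

Recompute each row's even parity and compare to rp:
  r0: data parity 1, sent rp 1 → ok
  r1: data parity 1, sent rp 0 → mismatch
  r2: data parity 1, sent rp 1 → ok
  r3: data parity 0, sent rp 0 → ok
Recompute each column's even parity and compare to cp:
  c0: data parity 1, sent cp 1 → ok
  c1: data parity 0, sent cp 0 → ok
  c2: data parity 0, sent cp 1 → mismatch
Exactly one row (r1) and one column (c2) fail → the flipped bit is at their intersection.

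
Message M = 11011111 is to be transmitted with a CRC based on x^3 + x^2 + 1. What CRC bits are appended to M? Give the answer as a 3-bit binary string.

Append 3 zeros: 11011111000. Divide by 1101 (XOR where the leading bit is 1):
  pos 0: 1101 XOR 1101 = 0000
  pos 4: 1111 XOR 1101 = 0010
  pos 6: 1000 XOR 1101 = 0101
  pos 7: 1010 XOR 1101 = 0111
Remainder (last 3 bits) = 111. This is the CRC / FCS.

111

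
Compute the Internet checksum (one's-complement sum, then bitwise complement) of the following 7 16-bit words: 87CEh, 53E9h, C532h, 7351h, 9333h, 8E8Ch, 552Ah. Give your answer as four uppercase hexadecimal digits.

One's-complement addition (fold any carry out of bit 15 back into bit 0):
  0x87CE + 0x53E9 = 0x0DBB7
  0xDBB7 + 0xC532 = 0x1A0E9 → wrap carry → 0xA0EA
  0xA0EA + 0x7351 = 0x1143B → wrap carry → 0x143C
  0x143C + 0x9333 = 0x0A76F
  0xA76F + 0x8E8C = 0x135FB → wrap carry → 0x35FC
  0x35FC + 0x552A = 0x08B26
One's-complement sum = 0x8B26.
Checksum = ~0x8B26 & 0xFFFF = 0x74D9.

74D9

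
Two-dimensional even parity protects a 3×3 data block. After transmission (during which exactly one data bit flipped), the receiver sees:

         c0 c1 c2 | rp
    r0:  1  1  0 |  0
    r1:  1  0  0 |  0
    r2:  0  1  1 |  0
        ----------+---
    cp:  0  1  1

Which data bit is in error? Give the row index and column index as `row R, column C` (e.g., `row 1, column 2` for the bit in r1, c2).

Recompute each row's even parity and compare to rp:
  r0: data parity 0, sent rp 0 → ok
  r1: data parity 1, sent rp 0 → mismatch
  r2: data parity 0, sent rp 0 → ok
Recompute each column's even parity and compare to cp:
  c0: data parity 0, sent cp 0 → ok
  c1: data parity 0, sent cp 1 → mismatch
  c2: data parity 1, sent cp 1 → ok
Exactly one row (r1) and one column (c1) fail → the flipped bit is at their intersection.

row 1, column 1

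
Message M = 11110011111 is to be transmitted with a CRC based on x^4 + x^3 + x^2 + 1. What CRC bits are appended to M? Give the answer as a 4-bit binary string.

Append 4 zeros: 111100111110000. Divide by 11101 (XOR where the leading bit is 1):
  pos 0: 11110 XOR 11101 = 00011
  pos 3: 11011 XOR 11101 = 00110
  pos 5: 11011 XOR 11101 = 00110
  pos 7: 11010 XOR 11101 = 00111
  pos 9: 11100 XOR 11101 = 00001
Remainder (last 4 bits) = 0010. This is the CRC / FCS.

0010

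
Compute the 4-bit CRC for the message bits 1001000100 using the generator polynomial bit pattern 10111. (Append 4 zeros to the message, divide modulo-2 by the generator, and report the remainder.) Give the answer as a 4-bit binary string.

1000

Append 4 zeros: 10010001000000. Divide by 10111 (XOR where the leading bit is 1):
  pos 0: 10010 XOR 10111 = 00101
  pos 2: 10100 XOR 10111 = 00011
  pos 5: 11100 XOR 10111 = 01011
  pos 6: 10110 XOR 10111 = 00001
Remainder (last 4 bits) = 1000. This is the CRC / FCS.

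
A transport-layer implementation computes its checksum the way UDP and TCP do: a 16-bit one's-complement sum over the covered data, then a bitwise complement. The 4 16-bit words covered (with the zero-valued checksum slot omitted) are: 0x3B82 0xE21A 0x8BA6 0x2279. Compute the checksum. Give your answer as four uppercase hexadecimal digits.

One's-complement addition (fold any carry out of bit 15 back into bit 0):
  0x3B82 + 0xE21A = 0x11D9C → wrap carry → 0x1D9D
  0x1D9D + 0x8BA6 = 0x0A943
  0xA943 + 0x2279 = 0x0CBBC
One's-complement sum = 0xCBBC.
Checksum = ~0xCBBC & 0xFFFF = 0x3443.

3443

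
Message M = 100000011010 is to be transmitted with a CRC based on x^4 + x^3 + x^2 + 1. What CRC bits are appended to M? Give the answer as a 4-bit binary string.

0110

Append 4 zeros: 1000000110100000. Divide by 11101 (XOR where the leading bit is 1):
  pos 0: 10000 XOR 11101 = 01101
  pos 1: 11010 XOR 11101 = 00111
  pos 3: 11101 XOR 11101 = 00000
  pos 8: 10100 XOR 11101 = 01001
  pos 9: 10010 XOR 11101 = 01111
  pos 10: 11110 XOR 11101 = 00011
Remainder (last 4 bits) = 0110. This is the CRC / FCS.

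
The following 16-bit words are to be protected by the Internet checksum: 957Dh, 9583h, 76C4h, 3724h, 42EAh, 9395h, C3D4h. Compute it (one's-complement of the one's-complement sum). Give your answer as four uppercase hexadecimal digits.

One's-complement addition (fold any carry out of bit 15 back into bit 0):
  0x957D + 0x9583 = 0x12B00 → wrap carry → 0x2B01
  0x2B01 + 0x76C4 = 0x0A1C5
  0xA1C5 + 0x3724 = 0x0D8E9
  0xD8E9 + 0x42EA = 0x11BD3 → wrap carry → 0x1BD4
  0x1BD4 + 0x9395 = 0x0AF69
  0xAF69 + 0xC3D4 = 0x1733D → wrap carry → 0x733E
One's-complement sum = 0x733E.
Checksum = ~0x733E & 0xFFFF = 0x8CC1.

8CC1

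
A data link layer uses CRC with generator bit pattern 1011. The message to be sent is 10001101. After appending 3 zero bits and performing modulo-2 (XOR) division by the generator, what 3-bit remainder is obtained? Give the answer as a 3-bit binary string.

Append 3 zeros: 10001101000. Divide by 1011 (XOR where the leading bit is 1):
  pos 0: 1000 XOR 1011 = 0011
  pos 2: 1111 XOR 1011 = 0100
  pos 3: 1000 XOR 1011 = 0011
  pos 5: 1110 XOR 1011 = 0101
  pos 6: 1010 XOR 1011 = 0001
Remainder (last 3 bits) = 010. This is the CRC / FCS.

010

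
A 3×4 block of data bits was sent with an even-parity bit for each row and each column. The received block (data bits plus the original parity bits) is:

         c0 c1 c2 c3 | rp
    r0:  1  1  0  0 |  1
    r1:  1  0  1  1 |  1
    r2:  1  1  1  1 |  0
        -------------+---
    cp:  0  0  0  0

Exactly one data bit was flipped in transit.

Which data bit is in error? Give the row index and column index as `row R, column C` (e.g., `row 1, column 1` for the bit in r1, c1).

row 0, column 0

Recompute each row's even parity and compare to rp:
  r0: data parity 0, sent rp 1 → mismatch
  r1: data parity 1, sent rp 1 → ok
  r2: data parity 0, sent rp 0 → ok
Recompute each column's even parity and compare to cp:
  c0: data parity 1, sent cp 0 → mismatch
  c1: data parity 0, sent cp 0 → ok
  c2: data parity 0, sent cp 0 → ok
  c3: data parity 0, sent cp 0 → ok
Exactly one row (r0) and one column (c0) fail → the flipped bit is at their intersection.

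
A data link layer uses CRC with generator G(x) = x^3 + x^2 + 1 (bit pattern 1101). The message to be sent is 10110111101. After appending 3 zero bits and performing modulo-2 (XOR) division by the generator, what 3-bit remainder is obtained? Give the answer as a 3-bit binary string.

111

Append 3 zeros: 10110111101000. Divide by 1101 (XOR where the leading bit is 1):
  pos 0: 1011 XOR 1101 = 0110
  pos 1: 1100 XOR 1101 = 0001
  pos 4: 1111 XOR 1101 = 0010
  pos 6: 1010 XOR 1101 = 0111
  pos 7: 1111 XOR 1101 = 0010
  pos 9: 1000 XOR 1101 = 0101
  pos 10: 1010 XOR 1101 = 0111
Remainder (last 3 bits) = 111. This is the CRC / FCS.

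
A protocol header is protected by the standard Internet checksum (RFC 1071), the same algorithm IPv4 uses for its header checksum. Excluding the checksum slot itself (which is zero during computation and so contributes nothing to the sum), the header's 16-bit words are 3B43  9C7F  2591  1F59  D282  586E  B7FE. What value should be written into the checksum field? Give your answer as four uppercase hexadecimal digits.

0063

One's-complement addition (fold any carry out of bit 15 back into bit 0):
  0x3B43 + 0x9C7F = 0x0D7C2
  0xD7C2 + 0x2591 = 0x0FD53
  0xFD53 + 0x1F59 = 0x11CAC → wrap carry → 0x1CAD
  0x1CAD + 0xD282 = 0x0EF2F
  0xEF2F + 0x586E = 0x1479D → wrap carry → 0x479E
  0x479E + 0xB7FE = 0x0FF9C
One's-complement sum = 0xFF9C.
Checksum = ~0xFF9C & 0xFFFF = 0x0063.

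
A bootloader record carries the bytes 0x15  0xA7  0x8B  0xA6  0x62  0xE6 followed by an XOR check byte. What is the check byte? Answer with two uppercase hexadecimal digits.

XOR the bytes together:
  start with 0x15
  0x15 ⊕ 0xA7 = 0xB2
  0xB2 ⊕ 0x8B = 0x39
  0x39 ⊕ 0xA6 = 0x9F
  0x9F ⊕ 0x62 = 0xFD
  0xFD ⊕ 0xE6 = 0x1B

1B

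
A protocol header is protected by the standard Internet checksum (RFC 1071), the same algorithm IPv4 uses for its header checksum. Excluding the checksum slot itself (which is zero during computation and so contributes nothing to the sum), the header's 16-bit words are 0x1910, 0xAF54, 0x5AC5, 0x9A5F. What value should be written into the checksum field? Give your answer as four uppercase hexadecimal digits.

One's-complement addition (fold any carry out of bit 15 back into bit 0):
  0x1910 + 0xAF54 = 0x0C864
  0xC864 + 0x5AC5 = 0x12329 → wrap carry → 0x232A
  0x232A + 0x9A5F = 0x0BD89
One's-complement sum = 0xBD89.
Checksum = ~0xBD89 & 0xFFFF = 0x4276.

4276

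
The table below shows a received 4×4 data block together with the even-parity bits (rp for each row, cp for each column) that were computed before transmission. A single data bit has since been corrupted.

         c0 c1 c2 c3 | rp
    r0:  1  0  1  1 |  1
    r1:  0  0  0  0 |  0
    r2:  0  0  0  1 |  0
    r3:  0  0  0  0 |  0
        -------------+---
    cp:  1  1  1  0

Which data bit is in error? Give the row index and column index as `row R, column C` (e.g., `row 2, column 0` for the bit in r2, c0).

row 2, column 1

Recompute each row's even parity and compare to rp:
  r0: data parity 1, sent rp 1 → ok
  r1: data parity 0, sent rp 0 → ok
  r2: data parity 1, sent rp 0 → mismatch
  r3: data parity 0, sent rp 0 → ok
Recompute each column's even parity and compare to cp:
  c0: data parity 1, sent cp 1 → ok
  c1: data parity 0, sent cp 1 → mismatch
  c2: data parity 1, sent cp 1 → ok
  c3: data parity 0, sent cp 0 → ok
Exactly one row (r2) and one column (c1) fail → the flipped bit is at their intersection.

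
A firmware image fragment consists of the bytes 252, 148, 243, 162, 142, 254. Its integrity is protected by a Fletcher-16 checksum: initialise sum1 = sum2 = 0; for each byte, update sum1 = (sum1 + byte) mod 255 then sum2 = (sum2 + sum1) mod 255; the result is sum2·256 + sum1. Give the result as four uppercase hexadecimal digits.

A8B5

Running sums (mod 255):
  after byte 0 (252): sum1=252, sum2=252
  after byte 1 (148): sum1=145, sum2=142
  after byte 2 (243): sum1=133, sum2=20
  after byte 3 (162): sum1=40, sum2=60
  after byte 4 (142): sum1=182, sum2=242
  after byte 5 (254): sum1=181, sum2=168
Checksum = sum2·256 + sum1 = 168·256 + 181 = 43189 = 0xA8B5.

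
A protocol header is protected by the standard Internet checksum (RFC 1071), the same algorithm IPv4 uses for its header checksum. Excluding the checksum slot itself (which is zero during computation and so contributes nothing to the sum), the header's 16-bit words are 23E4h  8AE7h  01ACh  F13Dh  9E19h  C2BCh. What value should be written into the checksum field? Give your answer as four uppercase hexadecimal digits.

FD73

One's-complement addition (fold any carry out of bit 15 back into bit 0):
  0x23E4 + 0x8AE7 = 0x0AECB
  0xAECB + 0x01AC = 0x0B077
  0xB077 + 0xF13D = 0x1A1B4 → wrap carry → 0xA1B5
  0xA1B5 + 0x9E19 = 0x13FCE → wrap carry → 0x3FCF
  0x3FCF + 0xC2BC = 0x1028B → wrap carry → 0x028C
One's-complement sum = 0x028C.
Checksum = ~0x028C & 0xFFFF = 0xFD73.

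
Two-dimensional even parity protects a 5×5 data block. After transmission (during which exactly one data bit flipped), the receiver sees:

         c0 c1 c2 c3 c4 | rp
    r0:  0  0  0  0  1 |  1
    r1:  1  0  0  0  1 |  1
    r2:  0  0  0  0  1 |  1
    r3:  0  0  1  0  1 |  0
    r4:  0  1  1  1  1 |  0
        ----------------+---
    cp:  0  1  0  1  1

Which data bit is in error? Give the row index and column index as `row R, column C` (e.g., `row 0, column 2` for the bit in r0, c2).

row 1, column 0

Recompute each row's even parity and compare to rp:
  r0: data parity 1, sent rp 1 → ok
  r1: data parity 0, sent rp 1 → mismatch
  r2: data parity 1, sent rp 1 → ok
  r3: data parity 0, sent rp 0 → ok
  r4: data parity 0, sent rp 0 → ok
Recompute each column's even parity and compare to cp:
  c0: data parity 1, sent cp 0 → mismatch
  c1: data parity 1, sent cp 1 → ok
  c2: data parity 0, sent cp 0 → ok
  c3: data parity 1, sent cp 1 → ok
  c4: data parity 1, sent cp 1 → ok
Exactly one row (r1) and one column (c0) fail → the flipped bit is at their intersection.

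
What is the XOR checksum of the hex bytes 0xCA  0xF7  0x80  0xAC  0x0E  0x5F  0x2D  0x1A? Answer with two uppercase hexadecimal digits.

77

XOR the bytes together:
  start with 0xCA
  0xCA ⊕ 0xF7 = 0x3D
  0x3D ⊕ 0x80 = 0xBD
  0xBD ⊕ 0xAC = 0x11
  0x11 ⊕ 0x0E = 0x1F
  0x1F ⊕ 0x5F = 0x40
  0x40 ⊕ 0x2D = 0x6D
  0x6D ⊕ 0x1A = 0x77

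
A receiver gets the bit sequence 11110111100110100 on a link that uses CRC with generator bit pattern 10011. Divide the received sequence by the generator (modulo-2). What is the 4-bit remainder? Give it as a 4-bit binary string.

Modulo-2 division of 11110111100110100 by 10011:
  pos 0: 11110 XOR 10011 = 01101
  pos 1: 11011 XOR 10011 = 01000
  pos 2: 10001 XOR 10011 = 00010
  pos 5: 10110 XOR 10011 = 00101
  pos 7: 10101 XOR 10011 = 00110
  pos 9: 11010 XOR 10011 = 01001
  pos 10: 10011 XOR 10011 = 00000
Remainder = 0000 (zero — the frame passes the CRC check).

0000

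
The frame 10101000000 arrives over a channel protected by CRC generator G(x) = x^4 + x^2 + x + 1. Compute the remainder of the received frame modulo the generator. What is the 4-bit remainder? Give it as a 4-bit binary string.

Modulo-2 division of 10101000000 by 10111:
  pos 0: 10101 XOR 10111 = 00010
  pos 3: 10000 XOR 10111 = 00111
  pos 5: 11100 XOR 10111 = 01011
  pos 6: 10110 XOR 10111 = 00001
Remainder = 0001 (nonzero — an error is detected).

0001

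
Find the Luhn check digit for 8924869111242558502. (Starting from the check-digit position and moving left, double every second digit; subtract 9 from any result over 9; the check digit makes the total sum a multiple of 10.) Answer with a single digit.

9

Partial digits right→left: 2 0 5 8 5 5 2 4 2 1 1 1 9 6 8 4 2 9 8
Double every second digit counting from the check-digit position (so the 1st, 3rd, 5th, ... of the partial from the right).
  doubled (with −9 where >9): 4 1 1 4 4 2 9 7 4 7 → sum 43
  kept as-is: 0 8 5 4 1 1 6 4 9 → sum 38
Total = 43 + 38 = 81.
Check digit = (10 − (81 mod 10)) mod 10 = 9.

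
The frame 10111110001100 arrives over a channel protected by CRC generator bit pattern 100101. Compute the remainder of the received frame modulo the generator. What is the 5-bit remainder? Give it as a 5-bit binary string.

00101

Modulo-2 division of 10111110001100 by 100101:
  pos 0: 101111 XOR 100101 = 001010
  pos 2: 101010 XOR 100101 = 001111
  pos 4: 111100 XOR 100101 = 011001
  pos 5: 110011 XOR 100101 = 010110
  pos 6: 101101 XOR 100101 = 001000
  pos 8: 100000 XOR 100101 = 000101
Remainder = 00101 (nonzero — an error is detected).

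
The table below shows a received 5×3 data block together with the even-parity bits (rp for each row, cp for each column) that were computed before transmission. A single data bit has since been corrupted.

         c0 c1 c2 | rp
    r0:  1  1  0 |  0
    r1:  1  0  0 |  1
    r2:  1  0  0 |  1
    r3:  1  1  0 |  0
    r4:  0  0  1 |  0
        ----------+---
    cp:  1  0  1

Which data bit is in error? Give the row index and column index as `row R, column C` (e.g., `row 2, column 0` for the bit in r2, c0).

row 4, column 0

Recompute each row's even parity and compare to rp:
  r0: data parity 0, sent rp 0 → ok
  r1: data parity 1, sent rp 1 → ok
  r2: data parity 1, sent rp 1 → ok
  r3: data parity 0, sent rp 0 → ok
  r4: data parity 1, sent rp 0 → mismatch
Recompute each column's even parity and compare to cp:
  c0: data parity 0, sent cp 1 → mismatch
  c1: data parity 0, sent cp 0 → ok
  c2: data parity 1, sent cp 1 → ok
Exactly one row (r4) and one column (c0) fail → the flipped bit is at their intersection.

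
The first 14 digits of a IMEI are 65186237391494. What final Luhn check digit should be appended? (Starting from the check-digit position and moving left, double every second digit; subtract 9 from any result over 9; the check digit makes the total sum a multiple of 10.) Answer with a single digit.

Partial digits right→left: 4 9 4 1 9 3 7 3 2 6 8 1 5 6
Double every second digit counting from the check-digit position (so the 1st, 3rd, 5th, ... of the partial from the right).
  doubled (with −9 where >9): 8 8 9 5 4 7 1 → sum 42
  kept as-is: 9 1 3 3 6 1 6 → sum 29
Total = 42 + 29 = 71.
Check digit = (10 − (71 mod 10)) mod 10 = 9.

9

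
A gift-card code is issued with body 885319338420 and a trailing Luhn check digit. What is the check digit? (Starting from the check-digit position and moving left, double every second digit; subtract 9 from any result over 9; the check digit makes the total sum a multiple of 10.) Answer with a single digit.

7

Partial digits right→left: 0 2 4 8 3 3 9 1 3 5 8 8
Double every second digit counting from the check-digit position (so the 1st, 3rd, 5th, ... of the partial from the right).
  doubled (with −9 where >9): 0 8 6 9 6 7 → sum 36
  kept as-is: 2 8 3 1 5 8 → sum 27
Total = 36 + 27 = 63.
Check digit = (10 − (63 mod 10)) mod 10 = 7.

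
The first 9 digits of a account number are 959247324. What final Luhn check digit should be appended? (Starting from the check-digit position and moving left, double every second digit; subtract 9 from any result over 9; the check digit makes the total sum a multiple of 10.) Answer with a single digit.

Partial digits right→left: 4 2 3 7 4 2 9 5 9
Double every second digit counting from the check-digit position (so the 1st, 3rd, 5th, ... of the partial from the right).
  doubled (with −9 where >9): 8 6 8 9 9 → sum 40
  kept as-is: 2 7 2 5 → sum 16
Total = 40 + 16 = 56.
Check digit = (10 − (56 mod 10)) mod 10 = 4.

4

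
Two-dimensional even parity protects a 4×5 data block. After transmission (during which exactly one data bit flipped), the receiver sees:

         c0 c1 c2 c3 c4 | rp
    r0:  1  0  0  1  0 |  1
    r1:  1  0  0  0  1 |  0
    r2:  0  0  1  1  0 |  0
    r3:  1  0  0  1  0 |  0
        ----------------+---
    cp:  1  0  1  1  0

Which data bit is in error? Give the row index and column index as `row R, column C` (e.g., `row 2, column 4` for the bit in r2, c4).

Recompute each row's even parity and compare to rp:
  r0: data parity 0, sent rp 1 → mismatch
  r1: data parity 0, sent rp 0 → ok
  r2: data parity 0, sent rp 0 → ok
  r3: data parity 0, sent rp 0 → ok
Recompute each column's even parity and compare to cp:
  c0: data parity 1, sent cp 1 → ok
  c1: data parity 0, sent cp 0 → ok
  c2: data parity 1, sent cp 1 → ok
  c3: data parity 1, sent cp 1 → ok
  c4: data parity 1, sent cp 0 → mismatch
Exactly one row (r0) and one column (c4) fail → the flipped bit is at their intersection.

row 0, column 4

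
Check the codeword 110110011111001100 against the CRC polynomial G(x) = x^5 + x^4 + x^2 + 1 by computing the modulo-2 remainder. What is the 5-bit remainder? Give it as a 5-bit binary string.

00001

Modulo-2 division of 110110011111001100 by 110101:
  pos 0: 110110 XOR 110101 = 000011
  pos 4: 110111 XOR 110101 = 000010
  pos 8: 101100 XOR 110101 = 011001
  pos 9: 110011 XOR 110101 = 000110
  pos 12: 110100 XOR 110101 = 000001
Remainder = 00001 (nonzero — an error is detected).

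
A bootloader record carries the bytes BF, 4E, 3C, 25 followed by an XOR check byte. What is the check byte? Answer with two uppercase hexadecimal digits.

XOR the bytes together:
  start with 0xBF
  0xBF ⊕ 0x4E = 0xF1
  0xF1 ⊕ 0x3C = 0xCD
  0xCD ⊕ 0x25 = 0xE8

E8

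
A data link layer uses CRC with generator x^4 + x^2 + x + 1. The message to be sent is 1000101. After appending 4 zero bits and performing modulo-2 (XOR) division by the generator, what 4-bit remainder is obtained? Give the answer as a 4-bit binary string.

0100

Append 4 zeros: 10001010000. Divide by 10111 (XOR where the leading bit is 1):
  pos 0: 10001 XOR 10111 = 00110
  pos 2: 11001 XOR 10111 = 01110
  pos 3: 11100 XOR 10111 = 01011
  pos 4: 10110 XOR 10111 = 00001
Remainder (last 4 bits) = 0100. This is the CRC / FCS.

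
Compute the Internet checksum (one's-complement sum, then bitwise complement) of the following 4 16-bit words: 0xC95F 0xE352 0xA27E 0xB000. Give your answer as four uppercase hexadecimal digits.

00CE

One's-complement addition (fold any carry out of bit 15 back into bit 0):
  0xC95F + 0xE352 = 0x1ACB1 → wrap carry → 0xACB2
  0xACB2 + 0xA27E = 0x14F30 → wrap carry → 0x4F31
  0x4F31 + 0xB000 = 0x0FF31
One's-complement sum = 0xFF31.
Checksum = ~0xFF31 & 0xFFFF = 0x00CE.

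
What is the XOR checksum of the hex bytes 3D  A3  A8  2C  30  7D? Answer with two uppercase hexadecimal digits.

57

XOR the bytes together:
  start with 0x3D
  0x3D ⊕ 0xA3 = 0x9E
  0x9E ⊕ 0xA8 = 0x36
  0x36 ⊕ 0x2C = 0x1A
  0x1A ⊕ 0x30 = 0x2A
  0x2A ⊕ 0x7D = 0x57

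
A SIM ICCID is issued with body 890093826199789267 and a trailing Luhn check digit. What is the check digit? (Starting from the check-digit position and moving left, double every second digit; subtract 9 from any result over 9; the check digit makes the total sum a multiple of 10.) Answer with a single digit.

2

Partial digits right→left: 7 6 2 9 8 7 9 9 1 6 2 8 3 9 0 0 9 8
Double every second digit counting from the check-digit position (so the 1st, 3rd, 5th, ... of the partial from the right).
  doubled (with −9 where >9): 5 4 7 9 2 4 6 0 9 → sum 46
  kept as-is: 6 9 7 9 6 8 9 0 8 → sum 62
Total = 46 + 62 = 108.
Check digit = (10 − (108 mod 10)) mod 10 = 2.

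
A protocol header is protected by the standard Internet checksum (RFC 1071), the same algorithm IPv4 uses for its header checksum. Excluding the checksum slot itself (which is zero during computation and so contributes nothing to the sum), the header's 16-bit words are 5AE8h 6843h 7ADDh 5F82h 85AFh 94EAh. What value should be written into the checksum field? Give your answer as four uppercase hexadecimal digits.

47DA

One's-complement addition (fold any carry out of bit 15 back into bit 0):
  0x5AE8 + 0x6843 = 0x0C32B
  0xC32B + 0x7ADD = 0x13E08 → wrap carry → 0x3E09
  0x3E09 + 0x5F82 = 0x09D8B
  0x9D8B + 0x85AF = 0x1233A → wrap carry → 0x233B
  0x233B + 0x94EA = 0x0B825
One's-complement sum = 0xB825.
Checksum = ~0xB825 & 0xFFFF = 0x47DA.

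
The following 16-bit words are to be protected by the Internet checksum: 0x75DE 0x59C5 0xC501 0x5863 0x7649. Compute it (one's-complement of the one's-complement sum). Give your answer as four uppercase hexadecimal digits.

One's-complement addition (fold any carry out of bit 15 back into bit 0):
  0x75DE + 0x59C5 = 0x0CFA3
  0xCFA3 + 0xC501 = 0x194A4 → wrap carry → 0x94A5
  0x94A5 + 0x5863 = 0x0ED08
  0xED08 + 0x7649 = 0x16351 → wrap carry → 0x6352
One's-complement sum = 0x6352.
Checksum = ~0x6352 & 0xFFFF = 0x9CAD.

9CAD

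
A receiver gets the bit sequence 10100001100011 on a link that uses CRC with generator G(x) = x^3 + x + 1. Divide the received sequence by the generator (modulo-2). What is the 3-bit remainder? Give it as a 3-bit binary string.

Modulo-2 division of 10100001100011 by 1011:
  pos 0: 1010 XOR 1011 = 0001
  pos 3: 1000 XOR 1011 = 0011
  pos 5: 1111 XOR 1011 = 0100
  pos 6: 1000 XOR 1011 = 0011
  pos 8: 1100 XOR 1011 = 0111
  pos 9: 1111 XOR 1011 = 0100
  pos 10: 1001 XOR 1011 = 0010
Remainder = 010 (nonzero — an error is detected).

010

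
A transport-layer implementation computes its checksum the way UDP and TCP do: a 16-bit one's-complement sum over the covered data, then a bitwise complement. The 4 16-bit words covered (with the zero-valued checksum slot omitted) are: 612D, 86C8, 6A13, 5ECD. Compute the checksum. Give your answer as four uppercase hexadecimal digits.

One's-complement addition (fold any carry out of bit 15 back into bit 0):
  0x612D + 0x86C8 = 0x0E7F5
  0xE7F5 + 0x6A13 = 0x15208 → wrap carry → 0x5209
  0x5209 + 0x5ECD = 0x0B0D6
One's-complement sum = 0xB0D6.
Checksum = ~0xB0D6 & 0xFFFF = 0x4F29.

4F29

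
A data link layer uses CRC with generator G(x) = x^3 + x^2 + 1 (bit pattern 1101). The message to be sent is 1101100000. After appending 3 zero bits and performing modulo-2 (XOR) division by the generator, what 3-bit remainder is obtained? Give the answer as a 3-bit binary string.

Append 3 zeros: 1101100000000. Divide by 1101 (XOR where the leading bit is 1):
  pos 0: 1101 XOR 1101 = 0000
  pos 4: 1000 XOR 1101 = 0101
  pos 5: 1010 XOR 1101 = 0111
  pos 6: 1110 XOR 1101 = 0011
  pos 8: 1100 XOR 1101 = 0001
Remainder (last 3 bits) = 010. This is the CRC / FCS.

010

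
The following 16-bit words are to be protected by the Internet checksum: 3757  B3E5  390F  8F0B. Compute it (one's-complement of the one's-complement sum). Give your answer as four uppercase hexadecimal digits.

4CA8

One's-complement addition (fold any carry out of bit 15 back into bit 0):
  0x3757 + 0xB3E5 = 0x0EB3C
  0xEB3C + 0x390F = 0x1244B → wrap carry → 0x244C
  0x244C + 0x8F0B = 0x0B357
One's-complement sum = 0xB357.
Checksum = ~0xB357 & 0xFFFF = 0x4CA8.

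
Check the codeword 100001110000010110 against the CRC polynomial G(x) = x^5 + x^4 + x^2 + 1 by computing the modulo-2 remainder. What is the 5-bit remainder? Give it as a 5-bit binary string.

00111

Modulo-2 division of 100001110000010110 by 110101:
  pos 0: 100001 XOR 110101 = 010100
  pos 1: 101001 XOR 110101 = 011100
  pos 2: 111001 XOR 110101 = 001100
  pos 4: 110000 XOR 110101 = 000101
  pos 7: 101000 XOR 110101 = 011101
  pos 8: 111011 XOR 110101 = 001110
  pos 10: 111001 XOR 110101 = 001100
  pos 12: 110010 XOR 110101 = 000111
Remainder = 00111 (nonzero — an error is detected).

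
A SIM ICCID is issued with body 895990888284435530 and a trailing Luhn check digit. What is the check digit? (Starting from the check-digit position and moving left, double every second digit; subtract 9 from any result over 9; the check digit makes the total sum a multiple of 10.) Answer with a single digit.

Partial digits right→left: 0 3 5 5 3 4 4 8 2 8 8 8 0 9 9 5 9 8
Double every second digit counting from the check-digit position (so the 1st, 3rd, 5th, ... of the partial from the right).
  doubled (with −9 where >9): 0 1 6 8 4 7 0 9 9 → sum 44
  kept as-is: 3 5 4 8 8 8 9 5 8 → sum 58
Total = 44 + 58 = 102.
Check digit = (10 − (102 mod 10)) mod 10 = 8.

8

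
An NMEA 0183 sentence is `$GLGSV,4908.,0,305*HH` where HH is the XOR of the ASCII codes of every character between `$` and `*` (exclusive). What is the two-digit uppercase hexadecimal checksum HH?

48

XOR the ASCII codes of the payload characters:
  'G' = 0x47 → acc = 0x47
  'L' = 0x4C → acc = 0x0B
  'G' = 0x47 → acc = 0x4C
  'S' = 0x53 → acc = 0x1F
  'V' = 0x56 → acc = 0x49
  ',' = 0x2C → acc = 0x65
  '4' = 0x34 → acc = 0x51
  '9' = 0x39 → acc = 0x68
  '0' = 0x30 → acc = 0x58
  '8' = 0x38 → acc = 0x60
  '.' = 0x2E → acc = 0x4E
  ',' = 0x2C → acc = 0x62
  '0' = 0x30 → acc = 0x52
  ',' = 0x2C → acc = 0x7E
  '3' = 0x33 → acc = 0x4D
  '0' = 0x30 → acc = 0x7D
  '5' = 0x35 → acc = 0x48
Checksum = 0x48.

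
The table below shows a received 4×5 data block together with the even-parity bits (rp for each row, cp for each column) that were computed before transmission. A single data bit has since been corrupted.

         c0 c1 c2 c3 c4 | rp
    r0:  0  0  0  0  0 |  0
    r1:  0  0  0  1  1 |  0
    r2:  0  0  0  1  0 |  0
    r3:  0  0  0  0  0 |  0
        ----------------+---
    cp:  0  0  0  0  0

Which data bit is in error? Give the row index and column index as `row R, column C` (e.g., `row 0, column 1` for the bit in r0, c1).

row 2, column 4

Recompute each row's even parity and compare to rp:
  r0: data parity 0, sent rp 0 → ok
  r1: data parity 0, sent rp 0 → ok
  r2: data parity 1, sent rp 0 → mismatch
  r3: data parity 0, sent rp 0 → ok
Recompute each column's even parity and compare to cp:
  c0: data parity 0, sent cp 0 → ok
  c1: data parity 0, sent cp 0 → ok
  c2: data parity 0, sent cp 0 → ok
  c3: data parity 0, sent cp 0 → ok
  c4: data parity 1, sent cp 0 → mismatch
Exactly one row (r2) and one column (c4) fail → the flipped bit is at their intersection.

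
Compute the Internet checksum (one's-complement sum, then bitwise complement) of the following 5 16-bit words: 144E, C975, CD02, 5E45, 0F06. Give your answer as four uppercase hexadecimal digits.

One's-complement addition (fold any carry out of bit 15 back into bit 0):
  0x144E + 0xC975 = 0x0DDC3
  0xDDC3 + 0xCD02 = 0x1AAC5 → wrap carry → 0xAAC6
  0xAAC6 + 0x5E45 = 0x1090B → wrap carry → 0x090C
  0x090C + 0x0F06 = 0x01812
One's-complement sum = 0x1812.
Checksum = ~0x1812 & 0xFFFF = 0xE7ED.

E7ED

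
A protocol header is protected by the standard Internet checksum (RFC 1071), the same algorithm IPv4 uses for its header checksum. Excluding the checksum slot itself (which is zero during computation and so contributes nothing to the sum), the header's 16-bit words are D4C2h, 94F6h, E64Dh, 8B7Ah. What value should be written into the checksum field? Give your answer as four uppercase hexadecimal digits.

247E

One's-complement addition (fold any carry out of bit 15 back into bit 0):
  0xD4C2 + 0x94F6 = 0x169B8 → wrap carry → 0x69B9
  0x69B9 + 0xE64D = 0x15006 → wrap carry → 0x5007
  0x5007 + 0x8B7A = 0x0DB81
One's-complement sum = 0xDB81.
Checksum = ~0xDB81 & 0xFFFF = 0x247E.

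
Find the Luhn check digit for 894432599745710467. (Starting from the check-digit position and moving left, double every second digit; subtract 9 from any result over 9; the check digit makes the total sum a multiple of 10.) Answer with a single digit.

Partial digits right→left: 7 6 4 0 1 7 5 4 7 9 9 5 2 3 4 4 9 8
Double every second digit counting from the check-digit position (so the 1st, 3rd, 5th, ... of the partial from the right).
  doubled (with −9 where >9): 5 8 2 1 5 9 4 8 9 → sum 51
  kept as-is: 6 0 7 4 9 5 3 4 8 → sum 46
Total = 51 + 46 = 97.
Check digit = (10 − (97 mod 10)) mod 10 = 3.

3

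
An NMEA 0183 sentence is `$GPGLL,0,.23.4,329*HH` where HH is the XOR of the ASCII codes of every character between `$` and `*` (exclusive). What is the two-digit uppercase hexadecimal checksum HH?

XOR the ASCII codes of the payload characters:
  'G' = 0x47 → acc = 0x47
  'P' = 0x50 → acc = 0x17
  'G' = 0x47 → acc = 0x50
  'L' = 0x4C → acc = 0x1C
  'L' = 0x4C → acc = 0x50
  ',' = 0x2C → acc = 0x7C
  '0' = 0x30 → acc = 0x4C
  ',' = 0x2C → acc = 0x60
  '.' = 0x2E → acc = 0x4E
  '2' = 0x32 → acc = 0x7C
  '3' = 0x33 → acc = 0x4F
  '.' = 0x2E → acc = 0x61
  '4' = 0x34 → acc = 0x55
  ',' = 0x2C → acc = 0x79
  '3' = 0x33 → acc = 0x4A
  '2' = 0x32 → acc = 0x78
  '9' = 0x39 → acc = 0x41
Checksum = 0x41.

41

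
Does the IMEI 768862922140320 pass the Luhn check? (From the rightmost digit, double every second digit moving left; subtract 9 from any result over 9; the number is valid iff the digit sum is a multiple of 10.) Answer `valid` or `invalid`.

From the right, keep odd positions and double even positions (subtract 9 from any doubled value over 9):
  doubled (positions 2,4,...): 4 0 2 4 4 7 3 → sum 24
  kept (positions 1,3,...): 0 3 4 2 9 6 8 7 → sum 39
Total = 63.
63 mod 10 = 3, so the number is invalid.

invalid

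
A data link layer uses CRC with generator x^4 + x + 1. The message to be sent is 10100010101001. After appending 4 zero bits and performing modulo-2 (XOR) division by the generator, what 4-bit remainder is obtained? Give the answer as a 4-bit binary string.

Append 4 zeros: 101000101010010000. Divide by 10011 (XOR where the leading bit is 1):
  pos 0: 10100 XOR 10011 = 00111
  pos 2: 11101 XOR 10011 = 01110
  pos 3: 11100 XOR 10011 = 01111
  pos 4: 11111 XOR 10011 = 01100
  pos 5: 11000 XOR 10011 = 01011
  pos 6: 10111 XOR 10011 = 00100
  pos 8: 10000 XOR 10011 = 00011
  pos 11: 11100 XOR 10011 = 01111
  pos 12: 11110 XOR 10011 = 01101
  pos 13: 11010 XOR 10011 = 01001
Remainder (last 4 bits) = 1001. This is the CRC / FCS.

1001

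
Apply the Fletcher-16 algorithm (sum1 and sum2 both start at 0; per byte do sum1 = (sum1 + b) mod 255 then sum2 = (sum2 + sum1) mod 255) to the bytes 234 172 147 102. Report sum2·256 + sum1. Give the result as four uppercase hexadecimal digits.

3F91

Running sums (mod 255):
  after byte 0 (234): sum1=234, sum2=234
  after byte 1 (172): sum1=151, sum2=130
  after byte 2 (147): sum1=43, sum2=173
  after byte 3 (102): sum1=145, sum2=63
Checksum = sum2·256 + sum1 = 63·256 + 145 = 16273 = 0x3F91.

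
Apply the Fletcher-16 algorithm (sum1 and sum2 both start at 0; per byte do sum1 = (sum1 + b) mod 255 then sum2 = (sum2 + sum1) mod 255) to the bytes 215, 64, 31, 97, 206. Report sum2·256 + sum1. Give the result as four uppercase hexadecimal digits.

Running sums (mod 255):
  after byte 0 (215): sum1=215, sum2=215
  after byte 1 (64): sum1=24, sum2=239
  after byte 2 (31): sum1=55, sum2=39
  after byte 3 (97): sum1=152, sum2=191
  after byte 4 (206): sum1=103, sum2=39
Checksum = sum2·256 + sum1 = 39·256 + 103 = 10087 = 0x2767.

2767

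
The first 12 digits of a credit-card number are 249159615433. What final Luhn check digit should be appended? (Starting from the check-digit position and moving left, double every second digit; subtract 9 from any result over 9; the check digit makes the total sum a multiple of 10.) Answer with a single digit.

5

Partial digits right→left: 3 3 4 5 1 6 9 5 1 9 4 2
Double every second digit counting from the check-digit position (so the 1st, 3rd, 5th, ... of the partial from the right).
  doubled (with −9 where >9): 6 8 2 9 2 8 → sum 35
  kept as-is: 3 5 6 5 9 2 → sum 30
Total = 35 + 30 = 65.
Check digit = (10 − (65 mod 10)) mod 10 = 5.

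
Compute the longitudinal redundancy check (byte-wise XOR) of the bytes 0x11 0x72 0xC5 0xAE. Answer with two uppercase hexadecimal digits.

XOR the bytes together:
  start with 0x11
  0x11 ⊕ 0x72 = 0x63
  0x63 ⊕ 0xC5 = 0xA6
  0xA6 ⊕ 0xAE = 0x08

08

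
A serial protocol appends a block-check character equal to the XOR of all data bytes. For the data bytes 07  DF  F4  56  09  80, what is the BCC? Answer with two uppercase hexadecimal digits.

XOR the bytes together:
  start with 0x07
  0x07 ⊕ 0xDF = 0xD8
  0xD8 ⊕ 0xF4 = 0x2C
  0x2C ⊕ 0x56 = 0x7A
  0x7A ⊕ 0x09 = 0x73
  0x73 ⊕ 0x80 = 0xF3

F3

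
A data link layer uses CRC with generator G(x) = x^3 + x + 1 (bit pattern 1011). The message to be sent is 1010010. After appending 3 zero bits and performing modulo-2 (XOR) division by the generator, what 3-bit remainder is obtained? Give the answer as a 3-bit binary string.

011

Append 3 zeros: 1010010000. Divide by 1011 (XOR where the leading bit is 1):
  pos 0: 1010 XOR 1011 = 0001
  pos 3: 1010 XOR 1011 = 0001
  pos 6: 1000 XOR 1011 = 0011
Remainder (last 3 bits) = 011. This is the CRC / FCS.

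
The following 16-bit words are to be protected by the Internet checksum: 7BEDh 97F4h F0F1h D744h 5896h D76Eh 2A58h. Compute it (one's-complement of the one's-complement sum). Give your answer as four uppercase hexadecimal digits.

C989

One's-complement addition (fold any carry out of bit 15 back into bit 0):
  0x7BED + 0x97F4 = 0x113E1 → wrap carry → 0x13E2
  0x13E2 + 0xF0F1 = 0x104D3 → wrap carry → 0x04D4
  0x04D4 + 0xD744 = 0x0DC18
  0xDC18 + 0x5896 = 0x134AE → wrap carry → 0x34AF
  0x34AF + 0xD76E = 0x10C1D → wrap carry → 0x0C1E
  0x0C1E + 0x2A58 = 0x03676
One's-complement sum = 0x3676.
Checksum = ~0x3676 & 0xFFFF = 0xC989.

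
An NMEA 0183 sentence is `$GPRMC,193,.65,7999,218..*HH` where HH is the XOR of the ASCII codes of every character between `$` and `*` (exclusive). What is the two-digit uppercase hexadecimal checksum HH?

XOR the ASCII codes of the payload characters:
  'G' = 0x47 → acc = 0x47
  'P' = 0x50 → acc = 0x17
  'R' = 0x52 → acc = 0x45
  'M' = 0x4D → acc = 0x08
  'C' = 0x43 → acc = 0x4B
  ',' = 0x2C → acc = 0x67
  '1' = 0x31 → acc = 0x56
  '9' = 0x39 → acc = 0x6F
  '3' = 0x33 → acc = 0x5C
  ',' = 0x2C → acc = 0x70
  '.' = 0x2E → acc = 0x5E
  '6' = 0x36 → acc = 0x68
  '5' = 0x35 → acc = 0x5D
  ',' = 0x2C → acc = 0x71
  '7' = 0x37 → acc = 0x46
  '9' = 0x39 → acc = 0x7F
  '9' = 0x39 → acc = 0x46
  '9' = 0x39 → acc = 0x7F
  ',' = 0x2C → acc = 0x53
  '2' = 0x32 → acc = 0x61
  '1' = 0x31 → acc = 0x50
  '8' = 0x38 → acc = 0x68
  '.' = 0x2E → acc = 0x46
  '.' = 0x2E → acc = 0x68
Checksum = 0x68.

68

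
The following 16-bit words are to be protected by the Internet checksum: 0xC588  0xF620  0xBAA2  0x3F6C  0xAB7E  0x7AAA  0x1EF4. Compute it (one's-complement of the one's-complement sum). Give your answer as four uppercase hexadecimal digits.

One's-complement addition (fold any carry out of bit 15 back into bit 0):
  0xC588 + 0xF620 = 0x1BBA8 → wrap carry → 0xBBA9
  0xBBA9 + 0xBAA2 = 0x1764B → wrap carry → 0x764C
  0x764C + 0x3F6C = 0x0B5B8
  0xB5B8 + 0xAB7E = 0x16136 → wrap carry → 0x6137
  0x6137 + 0x7AAA = 0x0DBE1
  0xDBE1 + 0x1EF4 = 0x0FAD5
One's-complement sum = 0xFAD5.
Checksum = ~0xFAD5 & 0xFFFF = 0x052A.

052A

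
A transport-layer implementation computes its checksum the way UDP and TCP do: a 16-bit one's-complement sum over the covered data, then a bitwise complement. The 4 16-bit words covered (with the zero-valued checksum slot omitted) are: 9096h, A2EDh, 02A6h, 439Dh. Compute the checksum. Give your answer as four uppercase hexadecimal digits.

One's-complement addition (fold any carry out of bit 15 back into bit 0):
  0x9096 + 0xA2ED = 0x13383 → wrap carry → 0x3384
  0x3384 + 0x02A6 = 0x0362A
  0x362A + 0x439D = 0x079C7
One's-complement sum = 0x79C7.
Checksum = ~0x79C7 & 0xFFFF = 0x8638.

8638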